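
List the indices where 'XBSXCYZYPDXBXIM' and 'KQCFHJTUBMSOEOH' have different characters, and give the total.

Differing positions: 1, 2, 3, 4, 5, 6, 7, 8, 9, 10, 11, 12, 13, 14, 15. Hamming distance = 15.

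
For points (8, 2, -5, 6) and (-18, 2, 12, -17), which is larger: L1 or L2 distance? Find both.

L1 = |8 - (-18)| + |2 - 2| + |-5 - 12| + |6 - (-17)| = 26 + 0 + 17 + 23 = 66
L2 = √(26² + 0² + 17² + 23²) = √1494 ≈ 38.6523
L1 ≥ L2 always (equality iff movement is along one axis); L1 > L2 here.
Ratio L1/L2 = 66/√1494 ≈ 1.7075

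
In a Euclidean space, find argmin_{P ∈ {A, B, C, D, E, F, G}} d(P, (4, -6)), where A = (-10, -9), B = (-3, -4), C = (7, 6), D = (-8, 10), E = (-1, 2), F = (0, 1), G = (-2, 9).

Distances: d(A) ≈ 14.3178, d(B) ≈ 7.2801, d(C) ≈ 12.3693, d(D) = 20, d(E) ≈ 9.434, d(F) ≈ 8.0623, d(G) ≈ 16.1555. Nearest: B = (-3, -4) with distance 7.2801.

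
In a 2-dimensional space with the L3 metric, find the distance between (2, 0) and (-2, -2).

(Σ|x_i - y_i|^3)^(1/3) = (|2 - (-2)|^3 + |0 - (-2)|^3)^(1/3)
= (4^3 + 2^3)^(1/3) = (64 + 8)^(1/3) = (72)^(1/3) ≈ 4.1602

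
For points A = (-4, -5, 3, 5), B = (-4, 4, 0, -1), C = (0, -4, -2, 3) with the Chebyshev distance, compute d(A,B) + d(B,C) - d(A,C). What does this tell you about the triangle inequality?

d(A,B) = max(0, 9, 3, 6) = 9, d(B,C) = max(4, 8, 2, 4) = 8, d(A,C) = max(4, 1, 5, 2) = 5.
d(A,B) + d(B,C) - d(A,C) = 9 + 8 - 5 = 17 - 5 = 12. This is ≥ 0, so the triangle inequality holds for these points.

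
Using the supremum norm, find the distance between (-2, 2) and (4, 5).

max(|x_i - y_i|) = max(|-2 - 4|, |2 - 5|) = max(6, 3) = 6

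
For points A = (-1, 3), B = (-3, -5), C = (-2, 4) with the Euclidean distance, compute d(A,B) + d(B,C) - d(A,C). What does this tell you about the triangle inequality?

d(A,B) = √(2² + 8²) = √68 ≈ 8.2462, d(B,C) = √(1² + 9²) = √82 ≈ 9.0554, d(A,C) = √(1² + 1²) = √2 ≈ 1.4142.
d(A,B) + d(B,C) - d(A,C) = 8.2462 + 9.0554 - 1.4142 = 17.3016 - 1.4142 = 15.8874 (to 4 decimal places). This is ≥ 0, so the triangle inequality holds for these points.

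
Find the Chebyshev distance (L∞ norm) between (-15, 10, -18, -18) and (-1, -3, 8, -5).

max(|x_i - y_i|) = max(|-15 - (-1)|, |10 - (-3)|, |-18 - 8|, |-18 - (-5)|) = max(14, 13, 26, 13) = 26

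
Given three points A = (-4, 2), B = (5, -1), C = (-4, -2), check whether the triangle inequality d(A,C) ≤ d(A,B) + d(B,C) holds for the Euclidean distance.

d(A,B) = √(9² + 3²) = √90 ≈ 9.4868, d(B,C) = √(9² + 1²) = √82 ≈ 9.0554, d(A,C) = √(0² + 4²) = √16 = 4.
d(A,C) = 4 ≤ 9.4868 + 9.0554 = 18.5422. Triangle inequality is satisfied.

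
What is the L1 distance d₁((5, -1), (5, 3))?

Σ|x_i - y_i| = |5 - 5| + |-1 - 3| = 0 + 4 = 4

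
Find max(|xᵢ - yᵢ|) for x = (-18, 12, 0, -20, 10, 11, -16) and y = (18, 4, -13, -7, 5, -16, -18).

max(|x_i - y_i|) = max(|-18 - 18|, |12 - 4|, |0 - (-13)|, |-20 - (-7)|, |10 - 5|, |11 - (-16)|, |-16 - (-18)|) = max(36, 8, 13, 13, 5, 27, 2) = 36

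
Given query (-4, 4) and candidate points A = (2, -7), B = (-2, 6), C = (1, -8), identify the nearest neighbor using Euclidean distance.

Distances: d(A) ≈ 12.53, d(B) ≈ 2.8284, d(C) = 13. Nearest: B = (-2, 6) with distance 2.8284.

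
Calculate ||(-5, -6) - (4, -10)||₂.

√(Σ(x_i - y_i)²) = √((-5 - 4)² + (-6 - (-10))²)
= √((-9)² + 4²) = √(81 + 16) = √97 ≈ 9.8489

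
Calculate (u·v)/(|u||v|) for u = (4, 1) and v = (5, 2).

With u = (4, 1), v = (5, 2):
u·v = 4·5 + 1·2 = 20 + 2 = 22.
|u| = √(4² + 1²) = √17, |v| = √(5² + 2²) = √29, so |u||v| = √(17·29) = √493.
cos θ = (u·v)/(|u||v|) = 22/√493 ≈ 0.9908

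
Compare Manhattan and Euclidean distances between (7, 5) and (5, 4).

L1 = |7 - 5| + |5 - 4| = 2 + 1 = 3
L2 = √(2² + 1²) = √5 ≈ 2.2361
L1 ≥ L2 always (equality iff movement is along one axis); L1 > L2 here.
Ratio L1/L2 = 3/√5 ≈ 1.3416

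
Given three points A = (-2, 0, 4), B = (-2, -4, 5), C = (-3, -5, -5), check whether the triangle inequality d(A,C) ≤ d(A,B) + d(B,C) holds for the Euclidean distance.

d(A,B) = √(0² + 4² + 1²) = √17 ≈ 4.1231, d(B,C) = √(1² + 1² + 10²) = √102 ≈ 10.0995, d(A,C) = √(1² + 5² + 9²) = √107 ≈ 10.3441.
d(A,C) ≈ 10.3441 ≤ 4.1231 + 10.0995 = 14.2226. Triangle inequality is satisfied.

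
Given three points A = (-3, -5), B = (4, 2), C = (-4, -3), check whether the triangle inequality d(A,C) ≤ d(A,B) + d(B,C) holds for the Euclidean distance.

d(A,B) = √(7² + 7²) = √98 ≈ 9.8995, d(B,C) = √(8² + 5²) = √89 ≈ 9.434, d(A,C) = √(1² + 2²) = √5 ≈ 2.2361.
d(A,C) ≈ 2.2361 ≤ 9.8995 + 9.434 = 19.3335. Triangle inequality is satisfied.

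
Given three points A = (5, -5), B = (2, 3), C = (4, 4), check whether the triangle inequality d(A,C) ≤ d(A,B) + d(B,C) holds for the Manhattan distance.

d(A,B) = 3 + 8 = 11, d(B,C) = 2 + 1 = 3, d(A,C) = 1 + 9 = 10.
d(A,C) = 10 ≤ 11 + 3 = 14. Triangle inequality is satisfied.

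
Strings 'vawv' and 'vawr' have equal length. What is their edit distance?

Let D[i][j] be the edit distance between the first i characters of 'vawv' and the first j characters of 'vawr', with D[i][0] = i, D[0][j] = j, and D[i][j] = D[i-1][j-1] if the characters match, else 1 + min(D[i-1][j], D[i][j-1], D[i-1][j-1]). Filling the table (rows: prefixes of 'vawv', columns: prefixes of 'vawr'):
     ε  v  a  w  r
  ε  0  1  2  3  4
  v  1  0  1  2  3
  a  2  1  0  1  2
  w  3  2  1  0  1
  v  4  3  2  1  1
The bottom-right entry gives D[4][4] = 1, so no sequence of fewer than 1 edit works. Backtracking through the table gives one optimal edit sequence (1 edit):
  vawv → vawr (sub v→r @4)
Edit distance = 1.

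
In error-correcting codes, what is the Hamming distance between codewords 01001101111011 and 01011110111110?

Differing positions: 4, 7, 8, 12, 14. Hamming distance = 5.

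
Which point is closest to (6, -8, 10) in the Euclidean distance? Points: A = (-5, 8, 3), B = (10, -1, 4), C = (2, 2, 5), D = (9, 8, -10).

Distances: d(A) ≈ 20.6398, d(B) ≈ 10.0499, d(C) ≈ 11.8743, d(D) ≈ 25.7876. Nearest: B = (10, -1, 4) with distance 10.0499.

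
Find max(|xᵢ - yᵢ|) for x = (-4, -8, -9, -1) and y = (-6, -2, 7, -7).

max(|x_i - y_i|) = max(|-4 - (-6)|, |-8 - (-2)|, |-9 - 7|, |-1 - (-7)|) = max(2, 6, 16, 6) = 16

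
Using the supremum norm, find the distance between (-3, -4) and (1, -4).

max(|x_i - y_i|) = max(|-3 - 1|, |-4 - (-4)|) = max(4, 0) = 4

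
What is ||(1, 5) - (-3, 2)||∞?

max(|x_i - y_i|) = max(|1 - (-3)|, |5 - 2|) = max(4, 3) = 4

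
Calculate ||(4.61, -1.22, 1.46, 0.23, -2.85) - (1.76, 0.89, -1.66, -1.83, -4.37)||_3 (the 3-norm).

(Σ|x_i - y_i|^3)^(1/3) = (|4.61 - 1.76|^3 + |-1.22 - 0.89|^3 + |1.46 - (-1.66)|^3 + |0.23 - (-1.83)|^3 + |-2.85 - (-4.37)|^3)^(1/3)
= (2.85^3 + 2.11^3 + 3.12^3 + 2.06^3 + 1.52^3)^(1/3) ≈ (23.1491 + 9.3939 + 30.3713 + 8.7418 + 3.5118)^(1/3) = (75.1679)^(1/3) ≈ 4.2203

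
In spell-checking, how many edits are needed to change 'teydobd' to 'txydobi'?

Let D[i][j] be the edit distance between the first i characters of 'teydobd' and the first j characters of 'txydobi', with D[i][0] = i, D[0][j] = j, and D[i][j] = D[i-1][j-1] if the characters match, else 1 + min(D[i-1][j], D[i][j-1], D[i-1][j-1]). Filling the table (rows: prefixes of 'teydobd', columns: prefixes of 'txydobi'):
     ε  t  x  y  d  o  b  i
  ε  0  1  2  3  4  5  6  7
  t  1  0  1  2  3  4  5  6
  e  2  1  1  2  3  4  5  6
  y  3  2  2  1  2  3  4  5
  d  4  3  3  2  1  2  3  4
  o  5  4  4  3  2  1  2  3
  b  6  5  5  4  3  2  1  2
  d  7  6  6  5  4  3  2  2
The bottom-right entry gives D[7][7] = 2, so no sequence of fewer than 2 edits works. Backtracking through the table gives one optimal edit sequence (2 edits):
  teydobd → txydobd (sub e→x @2)
  txydobd → txydobi (sub d→i @7)
Edit distance = 2.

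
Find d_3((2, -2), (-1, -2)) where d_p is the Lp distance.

(Σ|x_i - y_i|^3)^(1/3) = (|2 - (-1)|^3 + |-2 - (-2)|^3)^(1/3)
= (3^3 + 0^3)^(1/3) = (27 + 0)^(1/3) = (27)^(1/3) = 3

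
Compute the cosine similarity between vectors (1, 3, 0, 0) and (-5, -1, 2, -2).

With u = (1, 3, 0, 0), v = (-5, -1, 2, -2):
u·v = 1·(-5) + 3·(-1) + 0·2 + 0·(-2) = (-5) + (-3) + 0 + 0 = -8.
|u| = √(1² + 3² + 0² + 0²) = √10, |v| = √((-5)² + (-1)² + 2² + (-2)²) = √34, so |u||v| = √(10·34) = √340.
cos θ = (u·v)/(|u||v|) = -8/√340 ≈ -0.4339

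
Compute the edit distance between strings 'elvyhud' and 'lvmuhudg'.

Let D[i][j] be the edit distance between the first i characters of 'elvyhud' and the first j characters of 'lvmuhudg', with D[i][0] = i, D[0][j] = j, and D[i][j] = D[i-1][j-1] if the characters match, else 1 + min(D[i-1][j], D[i][j-1], D[i-1][j-1]). Filling the table (rows: prefixes of 'elvyhud', columns: prefixes of 'lvmuhudg'):
     ε  l  v  m  u  h  u  d  g
  ε  0  1  2  3  4  5  6  7  8
  e  1  1  2  3  4  5  6  7  8
  l  2  1  2  3  4  5  6  7  8
  v  3  2  1  2  3  4  5  6  7
  y  4  3  2  2  3  4  5  6  7
  h  5  4  3  3  3  3  4  5  6
  u  6  5  4  4  3  4  3  4  5
  d  7  6  5  5  4  4  4  3  4
The bottom-right entry gives D[7][8] = 4, so no sequence of fewer than 4 edits works. Backtracking through the table gives one optimal edit sequence (4 edits):
  elvyhud → lvyhud (del e @1)
  lvyhud → lvmyhud (ins m @3)
  lvmyhud → lvmuhud (sub y→u @4)
  lvmuhud → lvmuhudg (ins g @8)
Edit distance = 4.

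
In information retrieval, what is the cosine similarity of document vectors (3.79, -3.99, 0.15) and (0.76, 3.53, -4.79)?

With u = (3.79, -3.99, 0.15), v = (0.76, 3.53, -4.79):
u·v = 3.79·0.76 + (-3.99)·3.53 + 0.15·(-4.79) = 2.8804 + (-14.0847) + (-0.7185) = -11.9228.
|u| = √(3.79² + (-3.99)² + 0.15²) = √(14.3641 + 15.9201 + 0.0225) = √30.3067, |v| = √(0.76² + 3.53² + (-4.79)²) = √(0.5776 + 12.4609 + 22.9441) = √35.9826.
cos θ = (u·v)/(|u||v|) = -11.9228/(√30.3067·√35.9826) ≈ -0.361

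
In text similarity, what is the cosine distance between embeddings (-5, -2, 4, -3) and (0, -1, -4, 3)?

With u = (-5, -2, 4, -3), v = (0, -1, -4, 3):
u·v = (-5)·0 + (-2)·(-1) + 4·(-4) + (-3)·3 = 0 + 2 + (-16) + (-9) = -23.
|u| = √((-5)² + (-2)² + 4² + (-3)²) = √54, |v| = √(0² + (-1)² + (-4)² + 3²) = √26, so |u||v| = √(54·26) = √1404.
cos θ = (u·v)/(|u||v|) = -23/√1404 ≈ -0.6138
Cosine distance = 1 - cos θ ≈ 1 - (-0.6138) = 1.6138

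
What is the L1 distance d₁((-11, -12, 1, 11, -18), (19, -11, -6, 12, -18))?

Σ|x_i - y_i| = |-11 - 19| + |-12 - (-11)| + |1 - (-6)| + |11 - 12| + |-18 - (-18)| = 30 + 1 + 7 + 1 + 0 = 39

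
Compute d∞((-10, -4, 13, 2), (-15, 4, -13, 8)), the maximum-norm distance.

max(|x_i - y_i|) = max(|-10 - (-15)|, |-4 - 4|, |13 - (-13)|, |2 - 8|) = max(5, 8, 26, 6) = 26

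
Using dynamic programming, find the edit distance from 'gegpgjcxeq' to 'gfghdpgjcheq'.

Let D[i][j] be the edit distance between the first i characters of 'gegpgjcxeq' and the first j characters of 'gfghdpgjcheq', with D[i][0] = i, D[0][j] = j, and D[i][j] = D[i-1][j-1] if the characters match, else 1 + min(D[i-1][j], D[i][j-1], D[i-1][j-1]). Filling the table (rows: prefixes of 'gegpgjcxeq', columns: prefixes of 'gfghdpgjcheq'):
     ε  g  f  g  h  d  p  g  j  c  h  e  q
  ε  0  1  2  3  4  5  6  7  8  9 10 11 12
  g  1  0  1  2  3  4  5  6  7  8  9 10 11
  e  2  1  1  2  3  4  5  6  7  8  9  9 10
  g  3  2  2  1  2  3  4  5  6  7  8  9 10
  p  4  3  3  2  2  3  3  4  5  6  7  8  9
  g  5  4  4  3  3  3  4  3  4  5  6  7  8
  j  6  5  5  4  4  4  4  4  3  4  5  6  7
  c  7  6  6  5  5  5  5  5  4  3  4  5  6
  x  8  7  7  6  6  6  6  6  5  4  4  5  6
  e  9  8  8  7  7  7  7  7  6  5  5  4  5
  q 10  9  9  8  8  8  8  8  7  6  6  5  4
The bottom-right entry gives D[10][12] = 4, so no sequence of fewer than 4 edits works. Backtracking through the table gives one optimal edit sequence (4 edits):
  gegpgjcxeq → gfgpgjcxeq (sub e→f @2)
  gfgpgjcxeq → gfghpgjcxeq (ins h @4)
  gfghpgjcxeq → gfghdpgjcxeq (ins d @5)
  gfghdpgjcxeq → gfghdpgjcheq (sub x→h @10)
Edit distance = 4.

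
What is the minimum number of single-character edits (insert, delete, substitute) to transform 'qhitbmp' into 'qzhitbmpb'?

Let D[i][j] be the edit distance between the first i characters of 'qhitbmp' and the first j characters of 'qzhitbmpb', with D[i][0] = i, D[0][j] = j, and D[i][j] = D[i-1][j-1] if the characters match, else 1 + min(D[i-1][j], D[i][j-1], D[i-1][j-1]). Filling the table (rows: prefixes of 'qhitbmp', columns: prefixes of 'qzhitbmpb'):
     ε  q  z  h  i  t  b  m  p  b
  ε  0  1  2  3  4  5  6  7  8  9
  q  1  0  1  2  3  4  5  6  7  8
  h  2  1  1  1  2  3  4  5  6  7
  i  3  2  2  2  1  2  3  4  5  6
  t  4  3  3  3  2  1  2  3  4  5
  b  5  4  4  4  3  2  1  2  3  4
  m  6  5  5  5  4  3  2  1  2  3
  p  7  6  6  6  5  4  3  2  1  2
The bottom-right entry gives D[7][9] = 2, so no sequence of fewer than 2 edits works. Backtracking through the table gives one optimal edit sequence (2 edits):
  qhitbmp → qzhitbmp (ins z @2)
  qzhitbmp → qzhitbmpb (ins b @9)
Edit distance = 2.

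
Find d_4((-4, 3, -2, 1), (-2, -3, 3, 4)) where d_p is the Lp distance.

(Σ|x_i - y_i|^4)^(1/4) = (|-4 - (-2)|^4 + |3 - (-3)|^4 + |-2 - 3|^4 + |1 - 4|^4)^(1/4)
= (2^4 + 6^4 + 5^4 + 3^4)^(1/4) = (16 + 1296 + 625 + 81)^(1/4) = (2018)^(1/4) ≈ 6.7024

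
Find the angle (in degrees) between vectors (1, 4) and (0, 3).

With u = (1, 4), v = (0, 3):
u·v = 1·0 + 4·3 = 0 + 12 = 12.
|u| = √(1² + 4²) = √17, |v| = √(0² + 3²) = √9, so |u||v| = √(17·9) = √153.
cos θ = (u·v)/(|u||v|) = 12/√153 ≈ 0.970143
θ = arccos(0.970143) ≈ 14.04°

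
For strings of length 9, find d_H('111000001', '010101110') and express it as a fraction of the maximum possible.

Differing positions: 1, 3, 4, 6, 7, 8, 9. Hamming distance = 7. The maximum possible Hamming distance for length-9 strings is 9, so d_H/9 = 7/9 ≈ 0.7778.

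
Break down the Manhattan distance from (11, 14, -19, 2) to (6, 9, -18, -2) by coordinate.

Σ|x_i - y_i| = |11 - 6| + |14 - 9| + |-19 - (-18)| + |2 - (-2)| = 5 + 5 + 1 + 4 = 15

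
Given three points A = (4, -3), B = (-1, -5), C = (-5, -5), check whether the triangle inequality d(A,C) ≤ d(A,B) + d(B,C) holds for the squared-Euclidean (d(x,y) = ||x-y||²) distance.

d(A,B) = 5² + 2² = 29, d(B,C) = 4² + 0² = 16, d(A,C) = 9² + 2² = 85.
d(A,C) = 85 > 29 + 16 = 45. Triangle inequality is VIOLATED. (Squared-Euclidean is not a metric — this is a counterexample.)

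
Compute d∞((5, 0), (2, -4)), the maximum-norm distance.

max(|x_i - y_i|) = max(|5 - 2|, |0 - (-4)|) = max(3, 4) = 4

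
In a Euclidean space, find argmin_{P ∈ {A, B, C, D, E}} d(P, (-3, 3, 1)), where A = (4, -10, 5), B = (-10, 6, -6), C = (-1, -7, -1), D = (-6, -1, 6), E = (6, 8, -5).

Distances: d(A) ≈ 15.2971, d(B) ≈ 10.3441, d(C) ≈ 10.3923, d(D) ≈ 7.0711, d(E) ≈ 11.9164. Nearest: D = (-6, -1, 6) with distance 7.0711.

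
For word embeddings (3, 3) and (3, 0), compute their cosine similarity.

With u = (3, 3), v = (3, 0):
u·v = 3·3 + 3·0 = 9 + 0 = 9.
|u| = √(3² + 3²) = √18, |v| = √(3² + 0²) = √9, so |u||v| = √(18·9) = √162.
cos θ = (u·v)/(|u||v|) = 9/√162 ≈ 0.7071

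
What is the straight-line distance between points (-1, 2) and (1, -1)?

√(Σ(x_i - y_i)²) = √((-1 - 1)² + (2 - (-1))²)
= √((-2)² + 3²) = √(4 + 9) = √13 ≈ 3.6056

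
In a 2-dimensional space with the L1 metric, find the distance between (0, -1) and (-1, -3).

Σ|x_i - y_i| = |0 - (-1)| + |-1 - (-3)| = 1 + 2 = 3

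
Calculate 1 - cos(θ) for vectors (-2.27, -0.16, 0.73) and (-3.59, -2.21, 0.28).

With u = (-2.27, -0.16, 0.73), v = (-3.59, -2.21, 0.28):
u·v = (-2.27)·(-3.59) + (-0.16)·(-2.21) + 0.73·0.28 = 8.1493 + 0.3536 + 0.2044 = 8.7073.
|u| = √((-2.27)² + (-0.16)² + 0.73²) = √(5.1529 + 0.0256 + 0.5329) = √5.7114, |v| = √((-3.59)² + (-2.21)² + 0.28²) = √(12.8881 + 4.8841 + 0.0784) = √17.8506.
cos θ = (u·v)/(|u||v|) = 8.7073/(√5.7114·√17.8506) ≈ 0.8624
Cosine distance = 1 - cos θ ≈ 1 - 0.8624 = 0.1376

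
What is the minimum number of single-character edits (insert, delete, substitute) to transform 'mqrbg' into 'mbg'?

Let D[i][j] be the edit distance between the first i characters of 'mqrbg' and the first j characters of 'mbg', with D[i][0] = i, D[0][j] = j, and D[i][j] = D[i-1][j-1] if the characters match, else 1 + min(D[i-1][j], D[i][j-1], D[i-1][j-1]). Filling the table (rows: prefixes of 'mqrbg', columns: prefixes of 'mbg'):
     ε  m  b  g
  ε  0  1  2  3
  m  1  0  1  2
  q  2  1  1  2
  r  3  2  2  2
  b  4  3  2  3
  g  5  4  3  2
The bottom-right entry gives D[5][3] = 2, so no sequence of fewer than 2 edits works. Backtracking through the table gives one optimal edit sequence (2 edits):
  mqrbg → mrbg (del q @2)
  mrbg → mbg (del r @2)
Edit distance = 2.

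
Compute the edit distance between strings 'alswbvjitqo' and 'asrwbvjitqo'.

Let D[i][j] be the edit distance between the first i characters of 'alswbvjitqo' and the first j characters of 'asrwbvjitqo', with D[i][0] = i, D[0][j] = j, and D[i][j] = D[i-1][j-1] if the characters match, else 1 + min(D[i-1][j], D[i][j-1], D[i-1][j-1]). Filling the table (rows: prefixes of 'alswbvjitqo', columns: prefixes of 'asrwbvjitqo'):
     ε  a  s  r  w  b  v  j  i  t  q  o
  ε  0  1  2  3  4  5  6  7  8  9 10 11
  a  1  0  1  2  3  4  5  6  7  8  9 10
  l  2  1  1  2  3  4  5  6  7  8  9 10
  s  3  2  1  2  3  4  5  6  7  8  9 10
  w  4  3  2  2  2  3  4  5  6  7  8  9
  b  5  4  3  3  3  2  3  4  5  6  7  8
  v  6  5  4  4  4  3  2  3  4  5  6  7
  j  7  6  5  5  5  4  3  2  3  4  5  6
  i  8  7  6  6  6  5  4  3  2  3  4  5
  t  9  8  7  7  7  6  5  4  3  2  3  4
  q 10  9  8  8  8  7  6  5  4  3  2  3
  o 11 10  9  9  9  8  7  6  5  4  3  2
The bottom-right entry gives D[11][11] = 2, so no sequence of fewer than 2 edits works. Backtracking through the table gives one optimal edit sequence (2 edits):
  alswbvjitqo → asswbvjitqo (sub l→s @2)
  asswbvjitqo → asrwbvjitqo (sub s→r @3)
Edit distance = 2.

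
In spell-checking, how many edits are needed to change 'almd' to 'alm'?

Let D[i][j] be the edit distance between the first i characters of 'almd' and the first j characters of 'alm', with D[i][0] = i, D[0][j] = j, and D[i][j] = D[i-1][j-1] if the characters match, else 1 + min(D[i-1][j], D[i][j-1], D[i-1][j-1]). Filling the table (rows: prefixes of 'almd', columns: prefixes of 'alm'):
     ε  a  l  m
  ε  0  1  2  3
  a  1  0  1  2
  l  2  1  0  1
  m  3  2  1  0
  d  4  3  2  1
The bottom-right entry gives D[4][3] = 1, so no sequence of fewer than 1 edit works. Backtracking through the table gives one optimal edit sequence (1 edit):
  almd → alm (del d @4)
Edit distance = 1.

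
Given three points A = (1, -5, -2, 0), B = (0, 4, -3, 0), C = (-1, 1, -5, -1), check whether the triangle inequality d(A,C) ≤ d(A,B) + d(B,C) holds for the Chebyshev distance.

d(A,B) = max(1, 9, 1, 0) = 9, d(B,C) = max(1, 3, 2, 1) = 3, d(A,C) = max(2, 6, 3, 1) = 6.
d(A,C) = 6 ≤ 9 + 3 = 12. Triangle inequality is satisfied.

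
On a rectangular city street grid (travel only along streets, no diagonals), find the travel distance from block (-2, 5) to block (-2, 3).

Σ|x_i - y_i| = |-2 - (-2)| + |5 - 3| = 0 + 2 = 2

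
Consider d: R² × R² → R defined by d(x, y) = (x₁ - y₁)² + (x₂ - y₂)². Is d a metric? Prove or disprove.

No. The squared Euclidean distance fails the triangle inequality. Counterexample: x = (0, 0), y = (3, 3), z = (6, 6). d(x,z) = 6² + 6² = 72, but d(x,y) + d(y,z) = (3² + 3²) + (3² + 3²) = 18 + 18 = 36. Since 72 > 36, the triangle inequality is violated. (Note: √d, the ordinary Euclidean distance, IS a metric.)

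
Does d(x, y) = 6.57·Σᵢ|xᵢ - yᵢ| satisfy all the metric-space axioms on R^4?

Yes. The L1 (Manhattan) norm induces a metric on R^4, and multiplying a metric by a positive constant 6.57 > 0 preserves all four axioms: non-negativity (6.57·||x-y|| ≥ 0), identity (6.57·||x-y|| = 0 ⟺ ||x-y|| = 0 ⟺ x = y), symmetry (||x-y|| = ||y-x||), and the triangle inequality (6.57·||x-z|| ≤ 6.57·||x-y|| + 6.57·||y-z||). So d is a metric.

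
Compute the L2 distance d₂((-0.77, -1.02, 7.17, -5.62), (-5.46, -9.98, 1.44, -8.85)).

√(Σ(x_i - y_i)²) = √((-0.77 - (-5.46))² + (-1.02 - (-9.98))² + (7.17 - 1.44)² + (-5.62 - (-8.85))²)
= √(4.69² + 8.96² + 5.73² + 3.23²) = √(21.9961 + 80.2816 + 32.8329 + 10.4329) = √145.5435 ≈ 12.0641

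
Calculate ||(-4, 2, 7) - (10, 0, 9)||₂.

√(Σ(x_i - y_i)²) = √((-4 - 10)² + (2 - 0)² + (7 - 9)²)
= √((-14)² + 2² + (-2)²) = √(196 + 4 + 4) = √204 ≈ 14.2829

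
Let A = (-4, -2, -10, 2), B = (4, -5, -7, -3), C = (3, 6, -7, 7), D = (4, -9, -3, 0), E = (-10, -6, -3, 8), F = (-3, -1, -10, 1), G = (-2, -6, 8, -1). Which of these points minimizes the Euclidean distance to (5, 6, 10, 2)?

Distances: d(A) ≈ 23.3452, d(B) ≈ 20.8806, d(C) ≈ 17.8326, d(D) ≈ 19.975, d(E) ≈ 23.9583, d(F) ≈ 22.6716, d(G) ≈ 14.3527. Nearest: G = (-2, -6, 8, -1) with distance 14.3527.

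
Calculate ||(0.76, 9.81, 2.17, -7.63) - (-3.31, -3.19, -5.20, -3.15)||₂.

√(Σ(x_i - y_i)²) = √((0.76 - (-3.31))² + (9.81 - (-3.19))² + (2.17 - (-5.2))² + (-7.63 - (-3.15))²)
= √(4.07² + 13² + 7.37² + (-4.48)²) = √(16.5649 + 169 + 54.3169 + 20.0704) = √259.9522 ≈ 16.123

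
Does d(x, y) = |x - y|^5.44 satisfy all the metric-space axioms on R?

No. d(x,y) = |x-y|^5.44 fails the triangle inequality since p = 5.44 > 1. Counterexample: x = 5, y = 15, z = 18. d(x,z) = |5 - 18|^5.44 = 13^5.44 ≈ 1147761.9854, but d(x,y) + d(y,z) = 10^5.44 + 3^5.44 ≈ 275422.8703 + 394.0394 = 275816.9097. Since 1147761.9854 > 275816.9097, the triangle inequality is violated.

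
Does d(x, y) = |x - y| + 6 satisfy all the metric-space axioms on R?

No. d fails identity of indiscernibles (specifically d(x,x) = 0): d(-2, -2) = |-2 - (-2)| + 6 = 0 + 6 = 6 ≠ 0.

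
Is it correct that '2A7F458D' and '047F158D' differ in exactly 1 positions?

Differing positions: 1, 2, 5. Hamming distance = 3, so the claim that d_H = 1 is false.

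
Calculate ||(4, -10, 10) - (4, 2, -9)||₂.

√(Σ(x_i - y_i)²) = √((4 - 4)² + (-10 - 2)² + (10 - (-9))²)
= √(0² + (-12)² + 19²) = √(0 + 144 + 361) = √505 ≈ 22.4722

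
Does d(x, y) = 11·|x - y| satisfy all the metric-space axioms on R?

Yes. Since |x - y| is a metric on R and 11 > 0, the positive scalar multiple 11·|x - y| is also a metric: scaling by a positive constant preserves non-negativity, identity (d=0 ⟺ |x-y|=0 ⟺ x=y), symmetry, and the triangle inequality.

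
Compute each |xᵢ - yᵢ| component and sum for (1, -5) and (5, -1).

Σ|x_i - y_i| = |1 - 5| + |-5 - (-1)| = 4 + 4 = 8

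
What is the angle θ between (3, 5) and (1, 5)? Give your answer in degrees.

With u = (3, 5), v = (1, 5):
u·v = 3·1 + 5·5 = 3 + 25 = 28.
|u| = √(3² + 5²) = √34, |v| = √(1² + 5²) = √26, so |u||v| = √(34·26) = √884.
cos θ = (u·v)/(|u||v|) = 28/√884 ≈ 0.941742
θ = arccos(0.941742) ≈ 19.65°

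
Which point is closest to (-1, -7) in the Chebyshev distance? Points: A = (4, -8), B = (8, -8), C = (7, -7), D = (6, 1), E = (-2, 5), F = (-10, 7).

Distances: d(A) = 5, d(B) = 9, d(C) = 8, d(D) = 8, d(E) = 12, d(F) = 14. Nearest: A = (4, -8) with distance 5.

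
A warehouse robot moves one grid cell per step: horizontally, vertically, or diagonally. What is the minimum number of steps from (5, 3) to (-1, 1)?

max(|x_i - y_i|) = max(|5 - (-1)|, |3 - 1|) = max(6, 2) = 6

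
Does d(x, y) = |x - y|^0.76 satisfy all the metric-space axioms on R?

Yes. With 0 < p = 0.76 ≤ 1, d(x,y) = |x-y|^0.76 is a metric on R. Non-negativity and symmetry are immediate; |x-y|^0.76 = 0 ⟺ |x-y| = 0 ⟺ x = y. For the triangle inequality, the function t ↦ t^0.76 is subadditive on [0,∞) when p ≤ 1, so |x-z|^0.76 ≤ (|x-y| + |y-z|)^0.76 ≤ |x-y|^0.76 + |y-z|^0.76.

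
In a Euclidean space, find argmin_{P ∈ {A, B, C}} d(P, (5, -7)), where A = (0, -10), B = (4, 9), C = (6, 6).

Distances: d(A) ≈ 5.831, d(B) ≈ 16.0312, d(C) ≈ 13.0384. Nearest: A = (0, -10) with distance 5.831.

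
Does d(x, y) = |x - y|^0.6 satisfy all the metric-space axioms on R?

Yes. With 0 < p = 0.6 ≤ 1, d(x,y) = |x-y|^0.6 is a metric on R. Non-negativity and symmetry are immediate; |x-y|^0.6 = 0 ⟺ |x-y| = 0 ⟺ x = y. For the triangle inequality, the function t ↦ t^0.6 is subadditive on [0,∞) when p ≤ 1, so |x-z|^0.6 ≤ (|x-y| + |y-z|)^0.6 ≤ |x-y|^0.6 + |y-z|^0.6.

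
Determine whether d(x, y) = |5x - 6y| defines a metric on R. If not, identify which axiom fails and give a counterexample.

No. d fails symmetry: d(4, 8) = |5·4 - 6·8| = |-28| = 28, but d(8, 4) = |5·8 - 6·4| = |16| = 16. Since 28 ≠ 16, d(x,y) ≠ d(y,x) in general.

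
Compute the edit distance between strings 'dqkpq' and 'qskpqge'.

Let D[i][j] be the edit distance between the first i characters of 'dqkpq' and the first j characters of 'qskpqge', with D[i][0] = i, D[0][j] = j, and D[i][j] = D[i-1][j-1] if the characters match, else 1 + min(D[i-1][j], D[i][j-1], D[i-1][j-1]). Filling the table (rows: prefixes of 'dqkpq', columns: prefixes of 'qskpqge'):
     ε  q  s  k  p  q  g  e
  ε  0  1  2  3  4  5  6  7
  d  1  1  2  3  4  5  6  7
  q  2  1  2  3  4  4  5  6
  k  3  2  2  2  3  4  5  6
  p  4  3  3  3  2  3  4  5
  q  5  4  4  4  3  2  3  4
The bottom-right entry gives D[5][7] = 4, so no sequence of fewer than 4 edits works. Backtracking through the table gives one optimal edit sequence (4 edits):
  dqkpq → qqkpq (sub d→q @1)
  qqkpq → qskpq (sub q→s @2)
  qskpq → qskpqg (ins g @6)
  qskpqg → qskpqge (ins e @7)
Edit distance = 4.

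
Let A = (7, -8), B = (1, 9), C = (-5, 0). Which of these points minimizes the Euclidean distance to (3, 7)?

Distances: d(A) ≈ 15.5242, d(B) ≈ 2.8284, d(C) ≈ 10.6301. Nearest: B = (1, 9) with distance 2.8284.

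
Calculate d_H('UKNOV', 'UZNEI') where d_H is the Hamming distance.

Differing positions: 2, 4, 5. Hamming distance = 3.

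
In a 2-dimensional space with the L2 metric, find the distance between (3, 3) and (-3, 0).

(Σ|x_i - y_i|^2)^(1/2) = (|3 - (-3)|^2 + |3 - 0|^2)^(1/2)
= (6^2 + 3^2)^(1/2) = (36 + 9)^(1/2) = (45)^(1/2) ≈ 6.7082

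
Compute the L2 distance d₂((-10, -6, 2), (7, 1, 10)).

√(Σ(x_i - y_i)²) = √((-10 - 7)² + (-6 - 1)² + (2 - 10)²)
= √((-17)² + (-7)² + (-8)²) = √(289 + 49 + 64) = √402 ≈ 20.0499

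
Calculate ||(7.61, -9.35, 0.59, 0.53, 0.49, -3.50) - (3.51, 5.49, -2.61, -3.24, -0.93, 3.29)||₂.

√(Σ(x_i - y_i)²) = √((7.61 - 3.51)² + (-9.35 - 5.49)² + (0.59 - (-2.61))² + (0.53 - (-3.24))² + (0.49 - (-0.93))² + (-3.5 - 3.29)²)
= √(4.1² + (-14.84)² + 3.2² + 3.77² + 1.42² + (-6.79)²) = √(16.81 + 220.2256 + 10.24 + 14.2129 + 2.0164 + 46.1041) = √309.609 ≈ 17.5957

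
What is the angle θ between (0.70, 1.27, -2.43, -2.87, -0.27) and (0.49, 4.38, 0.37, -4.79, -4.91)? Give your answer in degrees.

With u = (0.70, 1.27, -2.43, -2.87, -0.27), v = (0.49, 4.38, 0.37, -4.79, -4.91):
u·v = 0.7·0.49 + 1.27·4.38 + (-2.43)·0.37 + (-2.87)·(-4.79) + (-0.27)·(-4.91) = 0.343 + 5.5626 + (-0.8991) + 13.7473 + 1.3257 = 20.0795.
|u| = √(0.7² + 1.27² + (-2.43)² + (-2.87)² + (-0.27)²) = √(0.49 + 1.6129 + 5.9049 + 8.2369 + 0.0729) = √16.3176, |v| = √(0.49² + 4.38² + 0.37² + (-4.79)² + (-4.91)²) = √(0.2401 + 19.1844 + 0.1369 + 22.9441 + 24.1081) = √66.6136.
cos θ = (u·v)/(|u||v|) = 20.0795/(√16.3176·√66.6136) ≈ 0.609036
θ = arccos(0.609036) ≈ 52.48°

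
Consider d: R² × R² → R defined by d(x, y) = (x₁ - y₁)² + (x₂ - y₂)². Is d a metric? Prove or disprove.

No. The squared Euclidean distance fails the triangle inequality. Counterexample: x = (0, 0), y = (3, 5), z = (6, 10). d(x,z) = 6² + 10² = 136, but d(x,y) + d(y,z) = (3² + 5²) + (3² + 5²) = 34 + 34 = 68. Since 136 > 68, the triangle inequality is violated. (Note: √d, the ordinary Euclidean distance, IS a metric.)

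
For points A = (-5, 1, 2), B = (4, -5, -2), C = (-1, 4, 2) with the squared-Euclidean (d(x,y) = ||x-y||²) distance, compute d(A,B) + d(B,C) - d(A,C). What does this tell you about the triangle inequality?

d(A,B) = 9² + 6² + 4² = 133, d(B,C) = 5² + 9² + 4² = 122, d(A,C) = 4² + 3² + 0² = 25.
d(A,B) + d(B,C) - d(A,C) = 133 + 122 - 25 = 255 - 25 = 230. This is ≥ 0, so the triangle inequality holds for these points.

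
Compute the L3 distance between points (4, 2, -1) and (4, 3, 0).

(Σ|x_i - y_i|^3)^(1/3) = (|4 - 4|^3 + |2 - 3|^3 + |-1 - 0|^3)^(1/3)
= (0^3 + 1^3 + 1^3)^(1/3) = (0 + 1 + 1)^(1/3) = (2)^(1/3) ≈ 1.2599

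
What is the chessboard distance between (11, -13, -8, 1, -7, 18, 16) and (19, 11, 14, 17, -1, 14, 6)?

max(|x_i - y_i|) = max(|11 - 19|, |-13 - 11|, |-8 - 14|, |1 - 17|, |-7 - (-1)|, |18 - 14|, |16 - 6|) = max(8, 24, 22, 16, 6, 4, 10) = 24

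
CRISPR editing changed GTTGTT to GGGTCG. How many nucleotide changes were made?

Differing positions: 2, 3, 4, 5, 6. Hamming distance = 5.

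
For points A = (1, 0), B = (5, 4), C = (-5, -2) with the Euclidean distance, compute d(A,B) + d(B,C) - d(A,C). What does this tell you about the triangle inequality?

d(A,B) = √(4² + 4²) = √32 ≈ 5.6569, d(B,C) = √(10² + 6²) = √136 ≈ 11.6619, d(A,C) = √(6² + 2²) = √40 ≈ 6.3246.
d(A,B) + d(B,C) - d(A,C) = 5.6569 + 11.6619 - 6.3246 = 17.3188 - 6.3246 = 10.9942 (to 4 decimal places). This is ≥ 0, so the triangle inequality holds for these points.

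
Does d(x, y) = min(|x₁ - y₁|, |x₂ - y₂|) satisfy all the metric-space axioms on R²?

No. d fails identity of indiscernibles: take x = (0, 0) and y = (0, 4). Then d(x,y) = min(|0 - 0|, |0 - 4|) = min(0, 4) = 0, yet x ≠ y.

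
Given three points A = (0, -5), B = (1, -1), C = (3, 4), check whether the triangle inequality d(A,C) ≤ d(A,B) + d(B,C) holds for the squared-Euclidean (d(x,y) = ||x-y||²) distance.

d(A,B) = 1² + 4² = 17, d(B,C) = 2² + 5² = 29, d(A,C) = 3² + 9² = 90.
d(A,C) = 90 > 17 + 29 = 46. Triangle inequality is VIOLATED. (Squared-Euclidean is not a metric — this is a counterexample.)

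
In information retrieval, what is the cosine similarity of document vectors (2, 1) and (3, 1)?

With u = (2, 1), v = (3, 1):
u·v = 2·3 + 1·1 = 6 + 1 = 7.
|u| = √(2² + 1²) = √5, |v| = √(3² + 1²) = √10, so |u||v| = √(5·10) = √50.
cos θ = (u·v)/(|u||v|) = 7/√50 ≈ 0.9899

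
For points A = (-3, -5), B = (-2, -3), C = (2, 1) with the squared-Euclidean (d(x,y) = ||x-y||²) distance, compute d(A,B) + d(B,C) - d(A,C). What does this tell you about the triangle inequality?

d(A,B) = 1² + 2² = 5, d(B,C) = 4² + 4² = 32, d(A,C) = 5² + 6² = 61.
d(A,B) + d(B,C) - d(A,C) = 5 + 32 - 61 = 37 - 61 = -24. This is < 0, so the triangle inequality FAILS for these points (squared-Euclidean is not a metric).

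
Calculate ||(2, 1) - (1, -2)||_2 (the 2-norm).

(Σ|x_i - y_i|^2)^(1/2) = (|2 - 1|^2 + |1 - (-2)|^2)^(1/2)
= (1^2 + 3^2)^(1/2) = (1 + 9)^(1/2) = (10)^(1/2) ≈ 3.1623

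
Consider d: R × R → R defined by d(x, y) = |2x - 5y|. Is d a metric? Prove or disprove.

No. d fails symmetry: d(7, 6) = |2·7 - 5·6| = |-16| = 16, but d(6, 7) = |2·6 - 5·7| = |-23| = 23. Since 16 ≠ 23, d(x,y) ≠ d(y,x) in general.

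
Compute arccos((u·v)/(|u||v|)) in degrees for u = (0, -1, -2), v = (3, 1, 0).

With u = (0, -1, -2), v = (3, 1, 0):
u·v = 0·3 + (-1)·1 + (-2)·0 = 0 + (-1) + 0 = -1.
|u| = √(0² + (-1)² + (-2)²) = √5, |v| = √(3² + 1² + 0²) = √10, so |u||v| = √(5·10) = √50.
cos θ = (u·v)/(|u||v|) = -1/√50 ≈ -0.141421
θ = arccos(-0.141421) ≈ 98.13°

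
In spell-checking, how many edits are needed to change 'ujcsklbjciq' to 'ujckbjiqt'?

Let D[i][j] be the edit distance between the first i characters of 'ujcsklbjciq' and the first j characters of 'ujckbjiqt', with D[i][0] = i, D[0][j] = j, and D[i][j] = D[i-1][j-1] if the characters match, else 1 + min(D[i-1][j], D[i][j-1], D[i-1][j-1]). Filling the table (rows: prefixes of 'ujcsklbjciq', columns: prefixes of 'ujckbjiqt'):
     ε  u  j  c  k  b  j  i  q  t
  ε  0  1  2  3  4  5  6  7  8  9
  u  1  0  1  2  3  4  5  6  7  8
  j  2  1  0  1  2  3  4  5  6  7
  c  3  2  1  0  1  2  3  4  5  6
  s  4  3  2  1  1  2  3  4  5  6
  k  5  4  3  2  1  2  3  4  5  6
  l  6  5  4  3  2  2  3  4  5  6
  b  7  6  5  4  3  2  3  4  5  6
  j  8  7  6  5  4  3  2  3  4  5
  c  9  8  7  6  5  4  3  3  4  5
  i 10  9  8  7  6  5  4  3  4  5
  q 11 10  9  8  7  6  5  4  3  4
The bottom-right entry gives D[11][9] = 4, so no sequence of fewer than 4 edits works. Backtracking through the table gives one optimal edit sequence (4 edits):
  ujcsklbjciq → ujcklbjciq (del s @4)
  ujcklbjciq → ujckbjciq (del l @5)
  ujckbjciq → ujckbjiq (del c @7)
  ujckbjiq → ujckbjiqt (ins t @9)
Edit distance = 4.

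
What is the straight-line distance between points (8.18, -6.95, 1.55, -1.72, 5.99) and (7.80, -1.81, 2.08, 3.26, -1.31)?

√(Σ(x_i - y_i)²) = √((8.18 - 7.8)² + (-6.95 - (-1.81))² + (1.55 - 2.08)² + (-1.72 - 3.26)² + (5.99 - (-1.31))²)
= √(0.38² + (-5.14)² + (-0.53)² + (-4.98)² + 7.3²) = √(0.1444 + 26.4196 + 0.2809 + 24.8004 + 53.29) = √104.9353 ≈ 10.2438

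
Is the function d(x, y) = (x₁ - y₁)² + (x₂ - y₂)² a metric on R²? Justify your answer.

No. The squared Euclidean distance fails the triangle inequality. Counterexample: x = (0, 0), y = (2, 5), z = (4, 10). d(x,z) = 4² + 10² = 116, but d(x,y) + d(y,z) = (2² + 5²) + (2² + 5²) = 29 + 29 = 58. Since 116 > 58, the triangle inequality is violated. (Note: √d, the ordinary Euclidean distance, IS a metric.)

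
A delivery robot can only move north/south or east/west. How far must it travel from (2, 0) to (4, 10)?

Σ|x_i - y_i| = |2 - 4| + |0 - 10| = 2 + 10 = 12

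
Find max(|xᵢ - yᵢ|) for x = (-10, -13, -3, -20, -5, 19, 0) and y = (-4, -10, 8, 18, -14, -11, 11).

max(|x_i - y_i|) = max(|-10 - (-4)|, |-13 - (-10)|, |-3 - 8|, |-20 - 18|, |-5 - (-14)|, |19 - (-11)|, |0 - 11|) = max(6, 3, 11, 38, 9, 30, 11) = 38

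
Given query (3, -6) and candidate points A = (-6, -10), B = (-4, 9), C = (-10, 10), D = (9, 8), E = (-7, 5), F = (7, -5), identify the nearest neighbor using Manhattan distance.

Distances: d(A) = 13, d(B) = 22, d(C) = 29, d(D) = 20, d(E) = 21, d(F) = 5. Nearest: F = (7, -5) with distance 5.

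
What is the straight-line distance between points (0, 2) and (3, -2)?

√(Σ(x_i - y_i)²) = √((0 - 3)² + (2 - (-2))²)
= √((-3)² + 4²) = √(9 + 16) = √25 = 5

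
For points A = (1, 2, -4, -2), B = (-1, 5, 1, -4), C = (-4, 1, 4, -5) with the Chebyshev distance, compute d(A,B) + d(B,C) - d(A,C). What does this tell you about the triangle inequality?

d(A,B) = max(2, 3, 5, 2) = 5, d(B,C) = max(3, 4, 3, 1) = 4, d(A,C) = max(5, 1, 8, 3) = 8.
d(A,B) + d(B,C) - d(A,C) = 5 + 4 - 8 = 9 - 8 = 1. This is ≥ 0, so the triangle inequality holds for these points.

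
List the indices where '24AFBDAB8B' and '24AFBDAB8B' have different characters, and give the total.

Differing positions: none. Hamming distance = 0.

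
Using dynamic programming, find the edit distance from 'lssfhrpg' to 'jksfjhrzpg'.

Let D[i][j] be the edit distance between the first i characters of 'lssfhrpg' and the first j characters of 'jksfjhrzpg', with D[i][0] = i, D[0][j] = j, and D[i][j] = D[i-1][j-1] if the characters match, else 1 + min(D[i-1][j], D[i][j-1], D[i-1][j-1]). Filling the table (rows: prefixes of 'lssfhrpg', columns: prefixes of 'jksfjhrzpg'):
     ε  j  k  s  f  j  h  r  z  p  g
  ε  0  1  2  3  4  5  6  7  8  9 10
  l  1  1  2  3  4  5  6  7  8  9 10
  s  2  2  2  2  3  4  5  6  7  8  9
  s  3  3  3  2  3  4  5  6  7  8  9
  f  4  4  4  3  2  3  4  5  6  7  8
  h  5  5  5  4  3  3  3  4  5  6  7
  r  6  6  6  5  4  4  4  3  4  5  6
  p  7  7  7  6  5  5  5  4  4  4  5
  g  8  8  8  7  6  6  6  5  5  5  4
The bottom-right entry gives D[8][10] = 4, so no sequence of fewer than 4 edits works. Backtracking through the table gives one optimal edit sequence (4 edits):
  lssfhrpg → jssfhrpg (sub l→j @1)
  jssfhrpg → jksfhrpg (sub s→k @2)
  jksfhrpg → jksfjhrpg (ins j @5)
  jksfjhrpg → jksfjhrzpg (ins z @8)
Edit distance = 4.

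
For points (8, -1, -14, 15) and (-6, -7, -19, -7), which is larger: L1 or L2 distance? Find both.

L1 = |8 - (-6)| + |-1 - (-7)| + |-14 - (-19)| + |15 - (-7)| = 14 + 6 + 5 + 22 = 47
L2 = √(14² + 6² + 5² + 22²) = √741 ≈ 27.2213
L1 ≥ L2 always (equality iff movement is along one axis); L1 > L2 here.
Ratio L1/L2 = 47/√741 ≈ 1.7266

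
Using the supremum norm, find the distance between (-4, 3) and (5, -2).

max(|x_i - y_i|) = max(|-4 - 5|, |3 - (-2)|) = max(9, 5) = 9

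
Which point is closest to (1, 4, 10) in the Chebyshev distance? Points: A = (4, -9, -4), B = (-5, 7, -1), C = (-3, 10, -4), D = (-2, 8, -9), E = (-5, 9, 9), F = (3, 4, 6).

Distances: d(A) = 14, d(B) = 11, d(C) = 14, d(D) = 19, d(E) = 6, d(F) = 4. Nearest: F = (3, 4, 6) with distance 4.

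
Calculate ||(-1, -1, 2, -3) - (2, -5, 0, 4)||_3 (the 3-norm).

(Σ|x_i - y_i|^3)^(1/3) = (|-1 - 2|^3 + |-1 - (-5)|^3 + |2 - 0|^3 + |-3 - 4|^3)^(1/3)
= (3^3 + 4^3 + 2^3 + 7^3)^(1/3) = (27 + 64 + 8 + 343)^(1/3) = (442)^(1/3) ≈ 7.6174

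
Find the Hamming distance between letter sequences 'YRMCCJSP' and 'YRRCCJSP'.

Differing positions: 3. Hamming distance = 1.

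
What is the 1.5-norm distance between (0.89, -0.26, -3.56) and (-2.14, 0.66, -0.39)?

(Σ|x_i - y_i|^1.5)^(1/1.5) = (|0.89 - (-2.14)|^1.5 + |-0.26 - 0.66|^1.5 + |-3.56 - (-0.39)|^1.5)^(1/1.5)
= (3.03^1.5 + 0.92^1.5 + 3.17^1.5)^(1/1.5) ≈ (5.2743 + 0.8824 + 5.644)^(1/1.5) = (11.8007)^(1/1.5) ≈ 5.1833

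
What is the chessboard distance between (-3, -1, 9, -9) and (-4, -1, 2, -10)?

max(|x_i - y_i|) = max(|-3 - (-4)|, |-1 - (-1)|, |9 - 2|, |-9 - (-10)|) = max(1, 0, 7, 1) = 7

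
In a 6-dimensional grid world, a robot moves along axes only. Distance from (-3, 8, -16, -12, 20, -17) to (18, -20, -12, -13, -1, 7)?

Σ|x_i - y_i| = |-3 - 18| + |8 - (-20)| + |-16 - (-12)| + |-12 - (-13)| + |20 - (-1)| + |-17 - 7| = 21 + 28 + 4 + 1 + 21 + 24 = 99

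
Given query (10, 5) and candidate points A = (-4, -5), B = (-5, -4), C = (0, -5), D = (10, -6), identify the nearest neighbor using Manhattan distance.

Distances: d(A) = 24, d(B) = 24, d(C) = 20, d(D) = 11. Nearest: D = (10, -6) with distance 11.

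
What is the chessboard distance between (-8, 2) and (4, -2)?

max(|x_i - y_i|) = max(|-8 - 4|, |2 - (-2)|) = max(12, 4) = 12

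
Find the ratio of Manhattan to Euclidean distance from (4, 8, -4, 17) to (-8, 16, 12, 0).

L1 = |4 - (-8)| + |8 - 16| + |-4 - 12| + |17 - 0| = 12 + 8 + 16 + 17 = 53
L2 = √(12² + 8² + 16² + 17²) = √753 ≈ 27.4408
L1 ≥ L2 always (equality iff movement is along one axis); L1 > L2 here.
Ratio L1/L2 = 53/√753 ≈ 1.9314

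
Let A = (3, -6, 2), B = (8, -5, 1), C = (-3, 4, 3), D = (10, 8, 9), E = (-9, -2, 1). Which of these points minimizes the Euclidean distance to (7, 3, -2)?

Distances: d(A) ≈ 10.6301, d(B) ≈ 8.6023, d(C) ≈ 11.225, d(D) ≈ 12.4499, d(E) ≈ 17.0294. Nearest: B = (8, -5, 1) with distance 8.6023.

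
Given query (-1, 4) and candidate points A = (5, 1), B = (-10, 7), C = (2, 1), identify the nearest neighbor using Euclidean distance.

Distances: d(A) ≈ 6.7082, d(B) ≈ 9.4868, d(C) ≈ 4.2426. Nearest: C = (2, 1) with distance 4.2426.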